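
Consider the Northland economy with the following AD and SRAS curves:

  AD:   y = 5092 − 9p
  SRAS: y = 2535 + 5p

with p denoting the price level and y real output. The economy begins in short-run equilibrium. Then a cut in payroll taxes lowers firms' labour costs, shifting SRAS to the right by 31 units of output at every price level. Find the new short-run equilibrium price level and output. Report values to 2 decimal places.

This is a positive supply shock: SRAS shifts right.
New SRAS: y = 2566 + 5p.
Set AD = SRAS: 5092 − 9p = 2566 + 5p, so 2526 = 14p and p = 180.43.
Substituting into AD, y = 3468.14.

p = 180.43, y = 3468.14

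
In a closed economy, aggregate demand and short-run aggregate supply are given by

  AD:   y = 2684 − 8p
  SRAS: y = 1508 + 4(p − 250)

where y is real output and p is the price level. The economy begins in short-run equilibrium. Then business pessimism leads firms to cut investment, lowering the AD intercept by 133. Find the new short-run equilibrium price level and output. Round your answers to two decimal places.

This is a negative demand shock: AD shifts left.
New AD: y = 2551 − 8p.
SRAS can be written y = 508 + 4p.
Set AD = SRAS: 2551 − 8p = 508 + 4p, so 2043 = 12p and p = 170.25.
Substituting into AD, y = 1189.00.

p = 170.25, y = 1189.00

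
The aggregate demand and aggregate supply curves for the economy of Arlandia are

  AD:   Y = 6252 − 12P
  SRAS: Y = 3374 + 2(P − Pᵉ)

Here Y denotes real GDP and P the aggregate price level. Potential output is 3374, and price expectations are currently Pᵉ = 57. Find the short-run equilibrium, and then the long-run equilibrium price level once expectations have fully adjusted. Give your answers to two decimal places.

Short run: with Pᵉ = 57, SRAS is Y = 3260 + 2P. Setting AD = SRAS gives 2992 = 14P, so P = 213.71 and Y = 6252 − 12P = 3687.43.
Output 3687.43 is above potential 3374, so over time expected prices rise and SRAS shifts left until Y returns to 3374.
Long run: Y = 3374 on the AD curve gives 3374 = 6252 − 12P, so P = 239.83.

Short run: P = 213.71, Y = 3687.43. Long run: P = 239.83.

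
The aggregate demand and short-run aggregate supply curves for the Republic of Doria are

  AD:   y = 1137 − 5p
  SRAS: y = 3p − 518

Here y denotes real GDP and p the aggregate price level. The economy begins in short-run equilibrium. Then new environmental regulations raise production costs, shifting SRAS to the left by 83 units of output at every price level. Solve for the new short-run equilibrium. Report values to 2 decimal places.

p = 217.25, y = 50.75

This is a negative supply shock: SRAS shifts left.
New SRAS: y = 3p − 601.
Set AD = SRAS: 1137 − 5p = 3p − 601, so 1738 = 8p and p = 217.25.
Substituting into AD, y = 50.75.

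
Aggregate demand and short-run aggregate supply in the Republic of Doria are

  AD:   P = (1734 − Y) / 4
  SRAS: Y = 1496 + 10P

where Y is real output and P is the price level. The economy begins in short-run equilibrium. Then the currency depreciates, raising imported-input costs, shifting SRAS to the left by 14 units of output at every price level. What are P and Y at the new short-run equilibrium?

P = 18, Y = 1662

This is a negative supply shock: SRAS shifts left.
New SRAS: Y = 1482 + 10P.
Set AD = SRAS: 1734 − 4P = 1482 + 10P, so 252 = 14P and P = 18.
Y = 1734 − 4·18 = 1662.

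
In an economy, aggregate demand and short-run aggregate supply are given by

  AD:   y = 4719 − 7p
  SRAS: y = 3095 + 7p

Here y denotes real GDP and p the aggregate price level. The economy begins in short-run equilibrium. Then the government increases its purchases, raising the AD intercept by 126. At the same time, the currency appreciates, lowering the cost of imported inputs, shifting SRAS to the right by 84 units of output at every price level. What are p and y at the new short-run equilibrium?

p = 119, y = 4012

After both shocks: AD is y = 4845 − 7p and SRAS is y = 3179 + 7p.
Setting them equal: 1666 = 14p, so p = 119.
y = 4845 − 7·119 = 4012.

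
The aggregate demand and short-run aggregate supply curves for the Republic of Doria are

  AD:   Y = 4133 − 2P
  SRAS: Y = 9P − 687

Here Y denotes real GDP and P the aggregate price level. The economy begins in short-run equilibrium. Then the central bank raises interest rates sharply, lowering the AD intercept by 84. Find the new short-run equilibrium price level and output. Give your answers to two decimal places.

This is a negative demand shock: AD shifts left.
New AD: Y = 4049 − 2P.
Set AD = SRAS: 4049 − 2P = 9P − 687, so 4736 = 11P and P = 430.55.
Substituting into AD, Y = 3187.91.

P = 430.55, Y = 3187.91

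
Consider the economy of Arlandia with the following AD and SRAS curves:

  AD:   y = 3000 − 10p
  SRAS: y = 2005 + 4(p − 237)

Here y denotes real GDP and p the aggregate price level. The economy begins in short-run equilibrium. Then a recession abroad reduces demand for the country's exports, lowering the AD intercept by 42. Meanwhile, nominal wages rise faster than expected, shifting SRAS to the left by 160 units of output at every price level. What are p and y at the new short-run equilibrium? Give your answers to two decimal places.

After both shocks: AD is y = 2958 − 10p and SRAS is y = 897 + 4p.
Setting them equal: 2061 = 14p, so p = 147.21.
Substituting into AD, y = 1485.86.

p = 147.21, y = 1485.86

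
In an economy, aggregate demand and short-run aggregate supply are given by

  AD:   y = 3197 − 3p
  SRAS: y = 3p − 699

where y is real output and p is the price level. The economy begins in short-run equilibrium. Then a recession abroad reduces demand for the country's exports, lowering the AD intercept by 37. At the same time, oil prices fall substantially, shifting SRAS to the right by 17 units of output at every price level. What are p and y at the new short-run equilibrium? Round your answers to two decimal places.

p = 640.33, y = 1239.00

After both shocks: AD is y = 3160 − 3p and SRAS is y = 3p − 682.
Setting them equal: 3842 = 6p, so p = 640.33.
Substituting into AD, y = 1239.00.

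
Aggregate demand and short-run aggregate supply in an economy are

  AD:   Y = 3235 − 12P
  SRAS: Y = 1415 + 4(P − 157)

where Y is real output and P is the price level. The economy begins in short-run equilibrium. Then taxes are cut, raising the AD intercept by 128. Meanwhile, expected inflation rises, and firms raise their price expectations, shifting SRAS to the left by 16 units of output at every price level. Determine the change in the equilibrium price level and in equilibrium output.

ΔP = +9, ΔY = +20

After both shocks: AD is Y = 3363 − 12P and SRAS is Y = 771 + 4P.
Setting them equal: 2592 = 16P, so P = 162.
Y = 3363 − 12·162 = 1419.
Initially P = 153, Y = 1399, so ΔP = +9 and ΔY = +20.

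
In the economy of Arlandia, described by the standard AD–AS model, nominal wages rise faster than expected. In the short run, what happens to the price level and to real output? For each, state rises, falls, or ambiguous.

Price level: rises; output: falls

This is an adverse supply shock: SRAS shifts left.
Moving along the downward-sloping AD curve, P rises and Y falls.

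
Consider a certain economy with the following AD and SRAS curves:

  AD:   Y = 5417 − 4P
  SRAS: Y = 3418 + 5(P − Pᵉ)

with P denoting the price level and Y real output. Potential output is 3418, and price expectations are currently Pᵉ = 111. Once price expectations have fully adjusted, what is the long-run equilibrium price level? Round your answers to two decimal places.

Short run: with Pᵉ = 111, SRAS is Y = 2863 + 5P. Setting AD = SRAS gives 2554 = 9P, so P = 283.78 and Y = 5417 − 4P = 4281.89.
Output 4281.89 is above potential 3418, so over time expected prices rise and SRAS shifts left until Y returns to 3418.
Long run: Y = 3418 on the AD curve gives 3418 = 5417 − 4P, so P = 499.75.

Long-run P = 499.75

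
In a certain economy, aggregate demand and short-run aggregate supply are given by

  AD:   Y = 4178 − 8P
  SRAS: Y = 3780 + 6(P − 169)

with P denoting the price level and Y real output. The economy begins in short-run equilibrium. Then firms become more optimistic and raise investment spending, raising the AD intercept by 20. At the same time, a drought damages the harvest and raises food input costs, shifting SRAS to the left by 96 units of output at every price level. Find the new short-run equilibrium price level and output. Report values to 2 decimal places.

After both shocks: AD is Y = 4198 − 8P and SRAS is Y = 2670 + 6P.
Setting them equal: 1528 = 14P, so P = 109.14.
Substituting into AD, Y = 3324.86.

P = 109.14, Y = 3324.86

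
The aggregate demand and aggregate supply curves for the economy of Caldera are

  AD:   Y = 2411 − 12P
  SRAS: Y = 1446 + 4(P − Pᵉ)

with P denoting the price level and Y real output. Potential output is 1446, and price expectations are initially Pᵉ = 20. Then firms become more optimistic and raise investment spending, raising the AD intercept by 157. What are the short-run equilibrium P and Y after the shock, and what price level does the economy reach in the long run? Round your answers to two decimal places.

AD shifts right: new AD is Y = 2568 − 12P. With Pᵉ = 20, SRAS is Y = 1366 + 4P.
Short run: 2568 − 12P = 1366 + 4P gives 1202 = 16P, so P = 75.13 and Y = 2568 − 12P = 1666.50.
Y = 1666.50 is above potential 1446; expectations adjust and SRAS shifts left until Y = 1446.
Long run: on the new AD curve, 1446 = 2568 − 12P gives P = 93.50.

Short run: P = 75.13, Y = 1666.50. Long run: P = 93.50.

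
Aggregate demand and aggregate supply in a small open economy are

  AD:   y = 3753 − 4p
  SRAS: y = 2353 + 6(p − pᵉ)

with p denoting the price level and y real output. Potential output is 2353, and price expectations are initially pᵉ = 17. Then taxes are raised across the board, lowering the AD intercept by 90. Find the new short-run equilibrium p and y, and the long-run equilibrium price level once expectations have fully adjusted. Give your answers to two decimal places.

AD shifts left: new AD is y = 3663 − 4p. With pᵉ = 17, SRAS is y = 2251 + 6p.
Short run: 3663 − 4p = 2251 + 6p gives 1412 = 10p, so p = 141.20 and y = 3663 − 4p = 3098.20.
y = 3098.20 is above potential 2353; expectations adjust and SRAS shifts left until y = 2353.
Long run: on the new AD curve, 2353 = 3663 − 4p gives p = 327.50.

Short run: p = 141.20, y = 3098.20. Long run: p = 327.50.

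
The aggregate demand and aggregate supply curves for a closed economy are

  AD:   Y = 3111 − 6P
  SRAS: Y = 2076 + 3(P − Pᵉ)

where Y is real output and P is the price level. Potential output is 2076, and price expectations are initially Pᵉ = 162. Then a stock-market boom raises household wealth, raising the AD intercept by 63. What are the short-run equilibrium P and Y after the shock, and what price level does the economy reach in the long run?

AD shifts right: new AD is Y = 3174 − 6P. With Pᵉ = 162, SRAS is Y = 1590 + 3P.
Short run: 3174 − 6P = 1590 + 3P gives 1584 = 9P, so P = 176 and Y = 3174 − 6·176 = 2118.
Y = 2118 is above potential 2076; expectations adjust and SRAS shifts left until Y = 2076.
Long run: on the new AD curve, 2076 = 3174 − 6P gives P = 183.

Short run: P = 176, Y = 2118. Long run: P = 183.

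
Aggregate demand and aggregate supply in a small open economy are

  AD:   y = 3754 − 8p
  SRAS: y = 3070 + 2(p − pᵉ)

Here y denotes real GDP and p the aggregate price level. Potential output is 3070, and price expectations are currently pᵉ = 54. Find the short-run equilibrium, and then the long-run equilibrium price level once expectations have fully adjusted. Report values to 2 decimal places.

Short run: p = 79.20, y = 3120.40. Long run: p = 85.50.

Short run: with pᵉ = 54, SRAS is y = 2962 + 2p. Setting AD = SRAS gives 792 = 10p, so p = 79.20 and y = 3754 − 8p = 3120.40.
Output 3120.40 is above potential 3070, so over time expected prices rise and SRAS shifts left until y returns to 3070.
Long run: y = 3070 on the AD curve gives 3070 = 3754 − 8p, so p = 85.50.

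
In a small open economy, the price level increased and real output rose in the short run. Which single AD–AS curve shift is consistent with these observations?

P rose and Y rose. An AD shift moves P and Y in the same direction; an SRAS shift moves them in opposite directions.
Here P and Y moved in the same direction, so the AD curve shifted.
Since Y rose, AD shifted right.

AD shifted right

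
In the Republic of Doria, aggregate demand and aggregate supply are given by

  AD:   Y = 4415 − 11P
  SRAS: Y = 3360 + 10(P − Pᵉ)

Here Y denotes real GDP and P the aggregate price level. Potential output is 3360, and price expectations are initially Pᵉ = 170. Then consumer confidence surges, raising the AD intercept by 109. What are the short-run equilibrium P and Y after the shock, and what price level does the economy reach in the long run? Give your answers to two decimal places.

Short run: P = 136.38, Y = 3023.81. Long run: P = 105.82.

AD shifts right: new AD is Y = 4524 − 11P. With Pᵉ = 170, SRAS is Y = 1660 + 10P.
Short run: 4524 − 11P = 1660 + 10P gives 2864 = 21P, so P = 136.38 and Y = 4524 − 11P = 3023.81.
Y = 3023.81 is below potential 3360; expectations adjust and SRAS shifts right until Y = 3360.
Long run: on the new AD curve, 3360 = 4524 − 11P gives P = 105.82.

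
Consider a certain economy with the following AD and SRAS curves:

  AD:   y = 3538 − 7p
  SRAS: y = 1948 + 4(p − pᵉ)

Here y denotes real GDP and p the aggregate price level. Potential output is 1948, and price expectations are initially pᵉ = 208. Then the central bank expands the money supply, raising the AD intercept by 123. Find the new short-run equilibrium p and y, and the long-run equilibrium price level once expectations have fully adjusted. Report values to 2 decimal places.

AD shifts right: new AD is y = 3661 − 7p. With pᵉ = 208, SRAS is y = 1116 + 4p.
Short run: 3661 − 7p = 1116 + 4p gives 2545 = 11p, so p = 231.36 and y = 3661 − 7p = 2041.45.
y = 2041.45 is above potential 1948; expectations adjust and SRAS shifts left until y = 1948.
Long run: on the new AD curve, 1948 = 3661 − 7p gives p = 244.71.

Short run: p = 231.36, y = 2041.45. Long run: p = 244.71.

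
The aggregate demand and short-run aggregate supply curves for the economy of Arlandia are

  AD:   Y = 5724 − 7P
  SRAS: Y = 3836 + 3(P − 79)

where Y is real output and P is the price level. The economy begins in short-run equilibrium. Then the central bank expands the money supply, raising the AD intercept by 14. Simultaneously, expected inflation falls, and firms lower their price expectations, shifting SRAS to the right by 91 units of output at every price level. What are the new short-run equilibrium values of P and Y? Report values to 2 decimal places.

P = 204.80, Y = 4304.40

After both shocks: AD is Y = 5738 − 7P and SRAS is Y = 3690 + 3P.
Setting them equal: 2048 = 10P, so P = 204.80.
Substituting into AD, Y = 4304.40.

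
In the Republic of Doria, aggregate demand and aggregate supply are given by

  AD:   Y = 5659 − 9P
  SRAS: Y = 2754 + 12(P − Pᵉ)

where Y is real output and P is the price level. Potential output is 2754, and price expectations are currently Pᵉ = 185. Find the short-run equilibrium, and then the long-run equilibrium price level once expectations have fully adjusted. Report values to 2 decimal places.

Short run: with Pᵉ = 185, SRAS is Y = 534 + 12P. Setting AD = SRAS gives 5125 = 21P, so P = 244.05 and Y = 5659 − 9P = 3462.57.
Output 3462.57 is above potential 2754, so over time expected prices rise and SRAS shifts left until Y returns to 2754.
Long run: Y = 2754 on the AD curve gives 2754 = 5659 − 9P, so P = 322.78.

Short run: P = 244.05, Y = 3462.57. Long run: P = 322.78.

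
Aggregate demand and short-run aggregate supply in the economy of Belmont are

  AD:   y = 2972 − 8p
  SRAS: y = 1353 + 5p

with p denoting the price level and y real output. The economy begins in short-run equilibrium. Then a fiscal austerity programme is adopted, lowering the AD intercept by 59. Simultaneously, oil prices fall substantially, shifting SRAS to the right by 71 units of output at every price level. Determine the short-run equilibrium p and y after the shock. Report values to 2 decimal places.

p = 114.54, y = 1996.69

After both shocks: AD is y = 2913 − 8p and SRAS is y = 1424 + 5p.
Setting them equal: 1489 = 13p, so p = 114.54.
Substituting into AD, y = 1996.69.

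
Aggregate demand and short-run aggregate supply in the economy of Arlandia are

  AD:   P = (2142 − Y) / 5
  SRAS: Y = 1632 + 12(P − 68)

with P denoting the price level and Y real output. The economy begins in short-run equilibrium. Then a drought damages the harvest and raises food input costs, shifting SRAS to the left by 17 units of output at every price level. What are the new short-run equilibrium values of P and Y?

This is a negative supply shock: SRAS shifts left.
New SRAS: Y = 799 + 12P.
Set AD = SRAS: 2142 − 5P = 799 + 12P, so 1343 = 17P and P = 79.
Y = 2142 − 5·79 = 1747.

P = 79, Y = 1747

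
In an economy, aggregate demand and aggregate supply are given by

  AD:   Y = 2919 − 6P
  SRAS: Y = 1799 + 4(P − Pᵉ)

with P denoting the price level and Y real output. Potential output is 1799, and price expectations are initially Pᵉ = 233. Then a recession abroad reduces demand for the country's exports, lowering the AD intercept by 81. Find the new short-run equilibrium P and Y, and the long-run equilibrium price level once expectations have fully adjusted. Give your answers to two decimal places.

Short run: P = 197.10, Y = 1655.40. Long run: P = 173.17.

AD shifts left: new AD is Y = 2838 − 6P. With Pᵉ = 233, SRAS is Y = 867 + 4P.
Short run: 2838 − 6P = 867 + 4P gives 1971 = 10P, so P = 197.10 and Y = 2838 − 6P = 1655.40.
Y = 1655.40 is below potential 1799; expectations adjust and SRAS shifts right until Y = 1799.
Long run: on the new AD curve, 1799 = 2838 − 6P gives P = 173.17.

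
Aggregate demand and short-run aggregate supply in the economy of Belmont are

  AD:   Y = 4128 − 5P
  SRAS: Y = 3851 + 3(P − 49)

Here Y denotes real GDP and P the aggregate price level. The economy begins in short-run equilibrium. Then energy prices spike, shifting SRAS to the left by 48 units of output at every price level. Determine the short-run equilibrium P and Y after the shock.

P = 59, Y = 3833

This is a negative supply shock: SRAS shifts left.
New SRAS: Y = 3656 + 3P.
Set AD = SRAS: 4128 − 5P = 3656 + 3P, so 472 = 8P and P = 59.
Y = 4128 − 5·59 = 3833.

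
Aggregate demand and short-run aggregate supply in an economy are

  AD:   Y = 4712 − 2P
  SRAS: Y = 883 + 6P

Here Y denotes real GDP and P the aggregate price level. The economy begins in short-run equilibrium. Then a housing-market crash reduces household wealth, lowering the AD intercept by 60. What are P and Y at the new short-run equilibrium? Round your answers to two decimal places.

P = 471.13, Y = 3709.75

This is a negative demand shock: AD shifts left.
New AD: Y = 4652 − 2P.
Set AD = SRAS: 4652 − 2P = 883 + 6P, so 3769 = 8P and P = 471.13.
Substituting into AD, Y = 3709.75.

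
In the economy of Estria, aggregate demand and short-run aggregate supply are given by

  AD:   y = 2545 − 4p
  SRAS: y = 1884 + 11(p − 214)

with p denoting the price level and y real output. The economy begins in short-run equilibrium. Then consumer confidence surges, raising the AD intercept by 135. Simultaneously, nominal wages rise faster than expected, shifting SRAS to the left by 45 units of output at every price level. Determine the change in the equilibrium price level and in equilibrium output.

After both shocks: AD is y = 2680 − 4p and SRAS is y = 11p − 515.
Setting them equal: 3195 = 15p, so p = 213.
y = 2680 − 4·213 = 1828.
Initially p = 201, y = 1741, so Δp = +12 and Δy = +87.

Δp = +12, Δy = +87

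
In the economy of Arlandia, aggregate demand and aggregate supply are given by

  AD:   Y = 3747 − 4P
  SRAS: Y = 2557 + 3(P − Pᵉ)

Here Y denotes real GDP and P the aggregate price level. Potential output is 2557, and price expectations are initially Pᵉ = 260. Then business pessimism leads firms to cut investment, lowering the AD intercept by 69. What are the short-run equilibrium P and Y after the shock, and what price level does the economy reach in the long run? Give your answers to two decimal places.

AD shifts left: new AD is Y = 3678 − 4P. With Pᵉ = 260, SRAS is Y = 1777 + 3P.
Short run: 3678 − 4P = 1777 + 3P gives 1901 = 7P, so P = 271.57 and Y = 3678 − 4P = 2591.71.
Y = 2591.71 is above potential 2557; expectations adjust and SRAS shifts left until Y = 2557.
Long run: on the new AD curve, 2557 = 3678 − 4P gives P = 280.25.

Short run: P = 271.57, Y = 2591.71. Long run: P = 280.25.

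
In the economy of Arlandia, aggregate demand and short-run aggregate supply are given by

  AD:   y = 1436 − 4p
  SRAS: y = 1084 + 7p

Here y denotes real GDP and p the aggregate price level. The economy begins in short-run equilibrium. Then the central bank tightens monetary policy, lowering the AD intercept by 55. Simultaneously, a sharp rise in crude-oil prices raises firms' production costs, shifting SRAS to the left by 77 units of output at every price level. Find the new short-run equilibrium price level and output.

p = 34, y = 1245

After both shocks: AD is y = 1381 − 4p and SRAS is y = 1007 + 7p.
Setting them equal: 374 = 11p, so p = 34.
y = 1381 − 4·34 = 1245.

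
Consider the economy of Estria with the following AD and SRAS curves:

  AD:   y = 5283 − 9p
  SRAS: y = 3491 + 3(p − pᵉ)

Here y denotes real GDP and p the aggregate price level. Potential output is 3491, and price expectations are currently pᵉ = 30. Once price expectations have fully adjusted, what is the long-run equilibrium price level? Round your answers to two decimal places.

Long-run p = 199.11

Short run: with pᵉ = 30, SRAS is y = 3401 + 3p. Setting AD = SRAS gives 1882 = 12p, so p = 156.83 and y = 5283 − 9p = 3871.50.
Output 3871.50 is above potential 3491, so over time expected prices rise and SRAS shifts left until y returns to 3491.
Long run: y = 3491 on the AD curve gives 3491 = 5283 − 9p, so p = 199.11.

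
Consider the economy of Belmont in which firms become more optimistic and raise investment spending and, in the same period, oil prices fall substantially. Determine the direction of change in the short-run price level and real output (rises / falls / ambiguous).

The first event is a positive demand shock: AD shifts right, which by itself pushes P up and Y up.
The second is a favourable supply shock: SRAS shifts right, which by itself pushes P down and Y up.
The two shocks push P in opposite directions, so the effect on P is ambiguous. Both shocks push Y up, so Y rises.

Price level: ambiguous; output: rises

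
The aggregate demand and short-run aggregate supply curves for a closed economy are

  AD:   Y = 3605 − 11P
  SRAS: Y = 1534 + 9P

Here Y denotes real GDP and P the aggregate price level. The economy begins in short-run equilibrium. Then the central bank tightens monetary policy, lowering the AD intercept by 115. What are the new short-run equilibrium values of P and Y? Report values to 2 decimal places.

P = 97.80, Y = 2414.20

This is a negative demand shock: AD shifts left.
New AD: Y = 3490 − 11P.
Set AD = SRAS: 3490 − 11P = 1534 + 9P, so 1956 = 20P and P = 97.80.
Substituting into AD, Y = 2414.20.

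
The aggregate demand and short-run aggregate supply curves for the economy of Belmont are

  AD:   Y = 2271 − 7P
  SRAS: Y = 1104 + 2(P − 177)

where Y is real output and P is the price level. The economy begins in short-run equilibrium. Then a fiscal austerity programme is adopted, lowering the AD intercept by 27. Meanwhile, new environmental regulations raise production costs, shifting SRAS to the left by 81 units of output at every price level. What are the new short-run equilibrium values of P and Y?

After both shocks: AD is Y = 2244 − 7P and SRAS is Y = 669 + 2P.
Setting them equal: 1575 = 9P, so P = 175.
Y = 2244 − 7·175 = 1019.

P = 175, Y = 1019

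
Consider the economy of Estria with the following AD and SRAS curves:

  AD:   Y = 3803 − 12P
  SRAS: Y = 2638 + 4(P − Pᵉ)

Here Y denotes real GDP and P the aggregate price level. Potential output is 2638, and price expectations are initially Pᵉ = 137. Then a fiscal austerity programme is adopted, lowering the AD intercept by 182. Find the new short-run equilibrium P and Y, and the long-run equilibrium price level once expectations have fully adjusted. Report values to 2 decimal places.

AD shifts left: new AD is Y = 3621 − 12P. With Pᵉ = 137, SRAS is Y = 2090 + 4P.
Short run: 3621 − 12P = 2090 + 4P gives 1531 = 16P, so P = 95.69 and Y = 3621 − 12P = 2472.75.
Y = 2472.75 is below potential 2638; expectations adjust and SRAS shifts right until Y = 2638.
Long run: on the new AD curve, 2638 = 3621 − 12P gives P = 81.92.

Short run: P = 95.69, Y = 2472.75. Long run: P = 81.92.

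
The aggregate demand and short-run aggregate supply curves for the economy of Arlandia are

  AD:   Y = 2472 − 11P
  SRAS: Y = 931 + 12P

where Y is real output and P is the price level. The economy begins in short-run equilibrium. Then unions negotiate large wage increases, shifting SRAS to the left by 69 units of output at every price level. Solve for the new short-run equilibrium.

This is a negative supply shock: SRAS shifts left.
New SRAS: Y = 862 + 12P.
Set AD = SRAS: 2472 − 11P = 862 + 12P, so 1610 = 23P and P = 70.
Y = 2472 − 11·70 = 1702.

P = 70, Y = 1702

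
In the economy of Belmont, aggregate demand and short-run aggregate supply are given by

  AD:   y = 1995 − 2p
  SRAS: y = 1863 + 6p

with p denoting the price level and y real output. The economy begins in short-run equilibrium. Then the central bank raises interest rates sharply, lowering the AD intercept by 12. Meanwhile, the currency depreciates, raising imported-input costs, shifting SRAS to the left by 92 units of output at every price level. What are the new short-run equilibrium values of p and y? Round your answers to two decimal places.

p = 26.50, y = 1930.00

After both shocks: AD is y = 1983 − 2p and SRAS is y = 1771 + 6p.
Setting them equal: 212 = 8p, so p = 26.50.
Substituting into AD, y = 1930.00.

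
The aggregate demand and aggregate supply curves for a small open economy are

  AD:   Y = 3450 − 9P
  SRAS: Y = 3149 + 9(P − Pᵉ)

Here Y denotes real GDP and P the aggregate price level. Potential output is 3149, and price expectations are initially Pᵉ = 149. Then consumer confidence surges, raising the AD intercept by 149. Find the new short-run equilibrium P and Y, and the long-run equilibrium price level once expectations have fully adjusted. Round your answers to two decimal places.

Short run: P = 99.50, Y = 2703.50. Long run: P = 50.00.

AD shifts right: new AD is Y = 3599 − 9P. With Pᵉ = 149, SRAS is Y = 1808 + 9P.
Short run: 3599 − 9P = 1808 + 9P gives 1791 = 18P, so P = 99.50 and Y = 3599 − 9P = 2703.50.
Y = 2703.50 is below potential 3149; expectations adjust and SRAS shifts right until Y = 3149.
Long run: on the new AD curve, 3149 = 3599 − 9P gives P = 50.00.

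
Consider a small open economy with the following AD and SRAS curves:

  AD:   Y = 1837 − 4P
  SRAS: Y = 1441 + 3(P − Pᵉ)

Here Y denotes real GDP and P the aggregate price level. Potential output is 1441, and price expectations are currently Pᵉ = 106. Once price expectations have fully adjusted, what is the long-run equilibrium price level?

Short run: with Pᵉ = 106, SRAS is Y = 1123 + 3P. Setting AD = SRAS gives 714 = 7P, so P = 102 and Y = 1837 − 4·102 = 1429.
Output 1429 is below potential 1441, so over time expected prices fall and SRAS shifts right until Y returns to 1441.
Long run: Y = 1441 on the AD curve gives 1441 = 1837 − 4P, so P = 99.

Long-run P = 99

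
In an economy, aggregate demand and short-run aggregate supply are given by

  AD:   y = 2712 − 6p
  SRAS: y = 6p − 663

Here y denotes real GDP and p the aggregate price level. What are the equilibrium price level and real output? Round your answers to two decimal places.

Set AD = SRAS: 2712 − 6p = 6p − 663, so 3375 = 12p and p = 281.25.
Substituting into AD, y = 2712 − 6p = 1024.50.

p = 281.25, y = 1024.50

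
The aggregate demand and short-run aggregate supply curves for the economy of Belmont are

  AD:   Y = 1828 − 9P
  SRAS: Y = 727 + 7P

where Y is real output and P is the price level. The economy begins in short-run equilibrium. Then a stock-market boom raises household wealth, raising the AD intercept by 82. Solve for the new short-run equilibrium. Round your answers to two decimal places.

P = 73.94, Y = 1244.56

This is a positive demand shock: AD shifts right.
New AD: Y = 1910 − 9P.
Set AD = SRAS: 1910 − 9P = 727 + 7P, so 1183 = 16P and P = 73.94.
Substituting into AD, Y = 1244.56.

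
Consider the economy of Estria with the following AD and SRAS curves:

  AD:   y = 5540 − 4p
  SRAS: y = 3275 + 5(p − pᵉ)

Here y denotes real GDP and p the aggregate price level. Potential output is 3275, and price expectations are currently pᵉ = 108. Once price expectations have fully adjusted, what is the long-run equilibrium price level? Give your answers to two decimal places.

Short run: with pᵉ = 108, SRAS is y = 2735 + 5p. Setting AD = SRAS gives 2805 = 9p, so p = 311.67 and y = 5540 − 4p = 4293.33.
Output 4293.33 is above potential 3275, so over time expected prices rise and SRAS shifts left until y returns to 3275.
Long run: y = 3275 on the AD curve gives 3275 = 5540 − 4p, so p = 566.25.

Long-run p = 566.25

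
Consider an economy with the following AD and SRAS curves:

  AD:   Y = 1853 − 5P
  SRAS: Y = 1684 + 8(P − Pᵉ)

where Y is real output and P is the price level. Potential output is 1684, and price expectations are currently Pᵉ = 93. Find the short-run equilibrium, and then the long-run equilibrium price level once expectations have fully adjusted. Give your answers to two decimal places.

Short run: P = 70.23, Y = 1501.85. Long run: P = 33.80.

Short run: with Pᵉ = 93, SRAS is Y = 940 + 8P. Setting AD = SRAS gives 913 = 13P, so P = 70.23 and Y = 1853 − 5P = 1501.85.
Output 1501.85 is below potential 1684, so over time expected prices fall and SRAS shifts right until Y returns to 1684.
Long run: Y = 1684 on the AD curve gives 1684 = 1853 − 5P, so P = 33.80.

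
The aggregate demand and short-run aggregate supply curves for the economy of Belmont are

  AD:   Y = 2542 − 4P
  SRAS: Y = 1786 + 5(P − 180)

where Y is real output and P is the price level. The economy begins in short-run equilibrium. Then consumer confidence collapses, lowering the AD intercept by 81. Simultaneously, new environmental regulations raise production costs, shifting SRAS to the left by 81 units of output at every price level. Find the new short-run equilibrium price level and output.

After both shocks: AD is Y = 2461 − 4P and SRAS is Y = 805 + 5P.
Setting them equal: 1656 = 9P, so P = 184.
Y = 2461 − 4·184 = 1725.

P = 184, Y = 1725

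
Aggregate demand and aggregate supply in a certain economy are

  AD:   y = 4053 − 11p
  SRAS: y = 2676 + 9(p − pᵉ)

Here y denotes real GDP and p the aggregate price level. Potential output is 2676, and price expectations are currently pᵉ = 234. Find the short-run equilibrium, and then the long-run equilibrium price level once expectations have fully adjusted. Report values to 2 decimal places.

Short run: p = 174.15, y = 2137.35. Long run: p = 125.18.

Short run: with pᵉ = 234, SRAS is y = 570 + 9p. Setting AD = SRAS gives 3483 = 20p, so p = 174.15 and y = 4053 − 11p = 2137.35.
Output 2137.35 is below potential 2676, so over time expected prices fall and SRAS shifts right until y returns to 2676.
Long run: y = 2676 on the AD curve gives 2676 = 4053 − 11p, so p = 125.18.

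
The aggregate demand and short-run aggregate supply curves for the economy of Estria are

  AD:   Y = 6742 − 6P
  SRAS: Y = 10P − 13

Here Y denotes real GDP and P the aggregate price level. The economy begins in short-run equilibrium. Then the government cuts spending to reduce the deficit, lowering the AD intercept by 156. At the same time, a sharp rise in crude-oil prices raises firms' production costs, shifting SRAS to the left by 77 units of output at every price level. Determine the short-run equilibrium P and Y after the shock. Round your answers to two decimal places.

P = 417.25, Y = 4082.50

After both shocks: AD is Y = 6586 − 6P and SRAS is Y = 10P − 90.
Setting them equal: 6676 = 16P, so P = 417.25.
Substituting into AD, Y = 4082.50.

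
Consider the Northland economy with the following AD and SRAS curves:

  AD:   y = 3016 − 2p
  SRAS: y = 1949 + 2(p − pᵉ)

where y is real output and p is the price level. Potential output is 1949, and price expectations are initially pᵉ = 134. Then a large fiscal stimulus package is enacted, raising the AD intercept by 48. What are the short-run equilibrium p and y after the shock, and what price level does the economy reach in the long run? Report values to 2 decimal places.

Short run: p = 345.75, y = 2372.50. Long run: p = 557.50.

AD shifts right: new AD is y = 3064 − 2p. With pᵉ = 134, SRAS is y = 1681 + 2p.
Short run: 3064 − 2p = 1681 + 2p gives 1383 = 4p, so p = 345.75 and y = 3064 − 2p = 2372.50.
y = 2372.50 is above potential 1949; expectations adjust and SRAS shifts left until y = 1949.
Long run: on the new AD curve, 1949 = 3064 − 2p gives p = 557.50.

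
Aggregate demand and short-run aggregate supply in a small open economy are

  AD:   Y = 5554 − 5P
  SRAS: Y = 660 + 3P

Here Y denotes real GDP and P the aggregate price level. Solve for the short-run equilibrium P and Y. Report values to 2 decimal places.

P = 611.75, Y = 2495.25

Set AD = SRAS: 5554 − 5P = 660 + 3P, so 4894 = 8P and P = 611.75.
Substituting into AD, Y = 5554 − 5P = 2495.25.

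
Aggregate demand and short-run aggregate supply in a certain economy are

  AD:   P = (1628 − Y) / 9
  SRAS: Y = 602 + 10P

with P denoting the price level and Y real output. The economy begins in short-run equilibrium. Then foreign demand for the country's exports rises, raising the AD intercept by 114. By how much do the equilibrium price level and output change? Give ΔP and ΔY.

ΔP = +6, ΔY = +60

This is a positive demand shock: AD shifts right.
New AD: Y = 1742 − 9P.
Set AD = SRAS: 1742 − 9P = 602 + 10P, so 1140 = 19P and P = 60.
Y = 1742 − 9·60 = 1202.
Initially P = 54, Y = 1142, so ΔP = +6 and ΔY = +60.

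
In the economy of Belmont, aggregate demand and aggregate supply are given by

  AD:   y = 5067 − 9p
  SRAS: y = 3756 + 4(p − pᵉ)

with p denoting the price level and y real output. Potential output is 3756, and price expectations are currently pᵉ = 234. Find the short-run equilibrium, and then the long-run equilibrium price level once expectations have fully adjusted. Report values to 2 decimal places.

Short run: p = 172.85, y = 3511.38. Long run: p = 145.67.

Short run: with pᵉ = 234, SRAS is y = 2820 + 4p. Setting AD = SRAS gives 2247 = 13p, so p = 172.85 and y = 5067 − 9p = 3511.38.
Output 3511.38 is below potential 3756, so over time expected prices fall and SRAS shifts right until y returns to 3756.
Long run: y = 3756 on the AD curve gives 3756 = 5067 − 9p, so p = 145.67.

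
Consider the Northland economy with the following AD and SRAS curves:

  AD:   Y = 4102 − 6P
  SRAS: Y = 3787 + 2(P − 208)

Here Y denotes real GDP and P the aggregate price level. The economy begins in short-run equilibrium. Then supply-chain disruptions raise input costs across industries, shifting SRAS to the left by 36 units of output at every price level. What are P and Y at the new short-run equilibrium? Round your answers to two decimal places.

This is a negative supply shock: SRAS shifts left.
New SRAS: Y = 3335 + 2P.
Set AD = SRAS: 4102 − 6P = 3335 + 2P, so 767 = 8P and P = 95.88.
Substituting into AD, Y = 3526.75.

P = 95.88, Y = 3526.75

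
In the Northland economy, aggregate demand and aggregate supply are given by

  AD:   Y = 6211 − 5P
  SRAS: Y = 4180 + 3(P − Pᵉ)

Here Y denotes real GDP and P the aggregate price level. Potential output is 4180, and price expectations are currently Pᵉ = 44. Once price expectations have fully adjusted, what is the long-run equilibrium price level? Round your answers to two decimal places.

Long-run P = 406.20

Short run: with Pᵉ = 44, SRAS is Y = 4048 + 3P. Setting AD = SRAS gives 2163 = 8P, so P = 270.38 and Y = 6211 − 5P = 4859.13.
Output 4859.13 is above potential 4180, so over time expected prices rise and SRAS shifts left until Y returns to 4180.
Long run: Y = 4180 on the AD curve gives 4180 = 6211 − 5P, so P = 406.20.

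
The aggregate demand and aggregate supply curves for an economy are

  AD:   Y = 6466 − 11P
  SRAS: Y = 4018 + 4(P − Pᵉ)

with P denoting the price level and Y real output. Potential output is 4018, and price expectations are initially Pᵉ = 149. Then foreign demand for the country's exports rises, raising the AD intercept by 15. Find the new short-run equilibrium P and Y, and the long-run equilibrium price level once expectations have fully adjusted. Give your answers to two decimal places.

AD shifts right: new AD is Y = 6481 − 11P. With Pᵉ = 149, SRAS is Y = 3422 + 4P.
Short run: 6481 − 11P = 3422 + 4P gives 3059 = 15P, so P = 203.93 and Y = 6481 − 11P = 4237.73.
Y = 4237.73 is above potential 4018; expectations adjust and SRAS shifts left until Y = 4018.
Long run: on the new AD curve, 4018 = 6481 − 11P gives P = 223.91.

Short run: P = 203.93, Y = 4237.73. Long run: P = 223.91.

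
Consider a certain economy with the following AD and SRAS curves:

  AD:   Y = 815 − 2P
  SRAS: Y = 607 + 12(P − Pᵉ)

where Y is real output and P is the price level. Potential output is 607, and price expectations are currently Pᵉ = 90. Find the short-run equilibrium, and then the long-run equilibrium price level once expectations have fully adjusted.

Short run: with Pᵉ = 90, SRAS is Y = 12P − 473. Setting AD = SRAS gives 1288 = 14P, so P = 92 and Y = 815 − 2·92 = 631.
Output 631 is above potential 607, so over time expected prices rise and SRAS shifts left until Y returns to 607.
Long run: Y = 607 on the AD curve gives 607 = 815 − 2P, so P = 104.

Short run: P = 92, Y = 631. Long run: P = 104.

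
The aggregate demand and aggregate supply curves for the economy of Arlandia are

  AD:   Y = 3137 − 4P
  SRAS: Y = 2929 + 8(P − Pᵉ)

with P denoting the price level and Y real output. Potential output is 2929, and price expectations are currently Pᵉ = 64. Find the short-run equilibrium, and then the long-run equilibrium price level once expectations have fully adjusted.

Short run: with Pᵉ = 64, SRAS is Y = 2417 + 8P. Setting AD = SRAS gives 720 = 12P, so P = 60 and Y = 3137 − 4·60 = 2897.
Output 2897 is below potential 2929, so over time expected prices fall and SRAS shifts right until Y returns to 2929.
Long run: Y = 2929 on the AD curve gives 2929 = 3137 − 4P, so P = 52.

Short run: P = 60, Y = 2897. Long run: P = 52.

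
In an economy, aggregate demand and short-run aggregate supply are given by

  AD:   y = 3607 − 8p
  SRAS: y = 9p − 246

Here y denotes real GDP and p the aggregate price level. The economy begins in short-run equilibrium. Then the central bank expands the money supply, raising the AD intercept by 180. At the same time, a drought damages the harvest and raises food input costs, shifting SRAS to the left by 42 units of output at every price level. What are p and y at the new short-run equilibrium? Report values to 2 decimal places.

After both shocks: AD is y = 3787 − 8p and SRAS is y = 9p − 288.
Setting them equal: 4075 = 17p, so p = 239.71.
Substituting into AD, y = 1869.35.

p = 239.71, y = 1869.35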